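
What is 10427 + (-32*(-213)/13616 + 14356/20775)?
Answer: 184365474281/17679525 ≈ 10428.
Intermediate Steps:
10427 + (-32*(-213)/13616 + 14356/20775) = 10427 + (6816*(1/13616) + 14356*(1/20775)) = 10427 + (426/851 + 14356/20775) = 10427 + 21067106/17679525 = 184365474281/17679525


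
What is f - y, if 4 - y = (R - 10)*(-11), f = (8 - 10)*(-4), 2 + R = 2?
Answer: 114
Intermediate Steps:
R = 0 (R = -2 + 2 = 0)
f = 8 (f = -2*(-4) = 8)
y = -106 (y = 4 - (0 - 10)*(-11) = 4 - (-10)*(-11) = 4 - 1*110 = 4 - 110 = -106)
f - y = 8 - 1*(-106) = 8 + 106 = 114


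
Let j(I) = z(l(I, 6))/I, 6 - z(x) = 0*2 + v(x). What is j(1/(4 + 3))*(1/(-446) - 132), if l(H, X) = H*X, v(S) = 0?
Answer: -1236333/223 ≈ -5544.1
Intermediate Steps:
z(x) = 6 (z(x) = 6 - (0*2 + 0) = 6 - (0 + 0) = 6 - 1*0 = 6 + 0 = 6)
j(I) = 6/I
j(1/(4 + 3))*(1/(-446) - 132) = (6/(1/(4 + 3)))*(1/(-446) - 132) = (6/(1/7))*(-1/446 - 132) = (6/(⅐))*(-58873/446) = (6*7)*(-58873/446) = 42*(-58873/446) = -1236333/223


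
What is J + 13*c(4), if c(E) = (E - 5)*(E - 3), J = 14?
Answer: 1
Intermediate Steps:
c(E) = (-5 + E)*(-3 + E)
J + 13*c(4) = 14 + 13*(15 + 4**2 - 8*4) = 14 + 13*(15 + 16 - 32) = 14 + 13*(-1) = 14 - 13 = 1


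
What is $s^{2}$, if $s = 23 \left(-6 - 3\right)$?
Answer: $42849$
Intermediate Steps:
$s = -207$ ($s = 23 \left(-9\right) = -207$)
$s^{2} = \left(-207\right)^{2} = 42849$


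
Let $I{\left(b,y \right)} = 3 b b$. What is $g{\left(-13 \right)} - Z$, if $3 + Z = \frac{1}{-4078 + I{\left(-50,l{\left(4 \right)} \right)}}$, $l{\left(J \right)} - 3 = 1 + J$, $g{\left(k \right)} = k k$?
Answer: $\frac{588583}{3422} \approx 172.0$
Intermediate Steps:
$g{\left(k \right)} = k^{2}$
$l{\left(J \right)} = 4 + J$ ($l{\left(J \right)} = 3 + \left(1 + J\right) = 4 + J$)
$I{\left(b,y \right)} = 3 b^{2}$
$Z = - \frac{10265}{3422}$ ($Z = -3 + \frac{1}{-4078 + 3 \left(-50\right)^{2}} = -3 + \frac{1}{-4078 + 3 \cdot 2500} = -3 + \frac{1}{-4078 + 7500} = -3 + \frac{1}{3422} = - \frac{10265}{3422} \approx -2.9997$)
$g{\left(-13 \right)} - Z = \left(-13\right)^{2} - - \frac{10265}{3422} = 169 + \frac{10265}{3422} = \frac{588583}{3422}$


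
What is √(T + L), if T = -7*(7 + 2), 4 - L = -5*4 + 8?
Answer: I*√47 ≈ 6.8557*I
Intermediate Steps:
L = 16 (L = 4 - (-5*4 + 8) = 4 - (-20 + 8) = 4 - 1*(-12) = 4 + 12 = 16)
T = -63 (T = -7*9 = -63)
√(T + L) = √(-63 + 16) = √(-47) = I*√47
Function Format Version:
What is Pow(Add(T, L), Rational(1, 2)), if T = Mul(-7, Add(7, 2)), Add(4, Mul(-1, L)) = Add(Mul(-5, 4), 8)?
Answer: Mul(I, Pow(47, Rational(1, 2))) ≈ Mul(6.8557, I)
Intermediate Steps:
L = 16 (L = Add(4, Mul(-1, Add(Mul(-5, 4), 8))) = Add(4, Mul(-1, Add(-20, 8))) = Add(4, Mul(-1, -12)) = Add(4, 12) = 16)
T = -63 (T = Mul(-7, 9) = -63)
Pow(Add(T, L), Rational(1, 2)) = Pow(Add(-63, 16), Rational(1, 2)) = Pow(-47, Rational(1, 2)) = Mul(I, Pow(47, Rational(1, 2)))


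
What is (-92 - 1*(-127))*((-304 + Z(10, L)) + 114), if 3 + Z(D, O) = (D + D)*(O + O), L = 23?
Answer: 25445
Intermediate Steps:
Z(D, O) = -3 + 4*D*O (Z(D, O) = -3 + (D + D)*(O + O) = -3 + (2*D)*(2*O) = -3 + 4*D*O)
(-92 - 1*(-127))*((-304 + Z(10, L)) + 114) = (-92 - 1*(-127))*((-304 + (-3 + 4*10*23)) + 114) = (-92 + 127)*((-304 + (-3 + 920)) + 114) = 35*((-304 + 917) + 114) = 35*(613 + 114) = 35*727 = 25445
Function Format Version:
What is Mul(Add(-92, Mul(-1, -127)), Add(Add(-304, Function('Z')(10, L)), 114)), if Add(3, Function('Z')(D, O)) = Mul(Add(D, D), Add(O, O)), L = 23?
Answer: 25445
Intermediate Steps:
Function('Z')(D, O) = Add(-3, Mul(4, D, O)) (Function('Z')(D, O) = Add(-3, Mul(Add(D, D), Add(O, O))) = Add(-3, Mul(Mul(2, D), Mul(2, O))) = Add(-3, Mul(4, D, O)))
Mul(Add(-92, Mul(-1, -127)), Add(Add(-304, Function('Z')(10, L)), 114)) = Mul(Add(-92, Mul(-1, -127)), Add(Add(-304, Add(-3, Mul(4, 10, 23))), 114)) = Mul(Add(-92, 127), Add(Add(-304, Add(-3, 920)), 114)) = Mul(35, Add(Add(-304, 917), 114)) = Mul(35, Add(613, 114)) = Mul(35, 727) = 25445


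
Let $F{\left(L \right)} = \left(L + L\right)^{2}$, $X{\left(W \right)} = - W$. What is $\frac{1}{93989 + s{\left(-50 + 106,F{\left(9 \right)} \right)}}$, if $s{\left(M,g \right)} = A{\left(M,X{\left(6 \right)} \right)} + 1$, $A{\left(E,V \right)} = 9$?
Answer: $\frac{1}{93999} \approx 1.0638 \cdot 10^{-5}$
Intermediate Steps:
$F{\left(L \right)} = 4 L^{2}$ ($F{\left(L \right)} = \left(2 L\right)^{2} = 4 L^{2}$)
$s{\left(M,g \right)} = 10$ ($s{\left(M,g \right)} = 9 + 1 = 10$)
$\frac{1}{93989 + s{\left(-50 + 106,F{\left(9 \right)} \right)}} = \frac{1}{93989 + 10} = \frac{1}{93999}$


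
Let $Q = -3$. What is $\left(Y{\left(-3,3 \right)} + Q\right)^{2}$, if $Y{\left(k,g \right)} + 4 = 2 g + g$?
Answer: $4$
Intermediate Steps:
$Y{\left(k,g \right)} = -4 + 3 g$ ($Y{\left(k,g \right)} = -4 + \left(2 g + g\right) = -4 + 3 g$)
$\left(Y{\left(-3,3 \right)} + Q\right)^{2} = \left(\left(-4 + 3 \cdot 3\right) - 3\right)^{2} = \left(\left(-4 + 9\right) - 3\right)^{2} = \left(5 - 3\right)^{2} = 2^{2} = 4$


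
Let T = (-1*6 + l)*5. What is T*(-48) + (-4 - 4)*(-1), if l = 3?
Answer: 728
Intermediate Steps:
T = -15 (T = (-1*6 + 3)*5 = (-6 + 3)*5 = -3*5 = -15)
T*(-48) + (-4 - 4)*(-1) = -15*(-48) + (-4 - 4)*(-1) = 720 - 8*(-1) = 720 + 8 = 728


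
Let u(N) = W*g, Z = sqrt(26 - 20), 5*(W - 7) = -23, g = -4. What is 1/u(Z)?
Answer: -5/48 ≈ -0.10417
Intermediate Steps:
W = 12/5 (W = 7 + (1/5)*(-23) = 7 - 23/5 = 12/5 ≈ 2.4000)
Z = sqrt(6) ≈ 2.4495
u(N) = -48/5 (u(N) = (12/5)*(-4) = -48/5)
1/u(Z) = 1/(-48/5) = -5/48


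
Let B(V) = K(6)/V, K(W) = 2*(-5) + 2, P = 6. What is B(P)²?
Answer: 16/9 ≈ 1.7778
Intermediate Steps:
K(W) = -8 (K(W) = -10 + 2 = -8)
B(V) = -8/V
B(P)² = (-8/6)² = (-8*⅙)² = (-4/3)² = 16/9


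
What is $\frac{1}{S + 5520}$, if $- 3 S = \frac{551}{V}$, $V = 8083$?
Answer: $\frac{24249}{133853929} \approx 0.00018116$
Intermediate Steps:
$S = - \frac{551}{24249}$ ($S = - \frac{551 \cdot \frac{1}{8083}}{3} = \left(- \frac{1}{3}\right) \frac{551}{8083} = - \frac{551}{24249} \approx -0.022723$)
$\frac{1}{S + 5520} = \frac{1}{- \frac{551}{24249} + 5520} = \frac{1}{\frac{133853929}{24249}} = \frac{24249}{133853929}$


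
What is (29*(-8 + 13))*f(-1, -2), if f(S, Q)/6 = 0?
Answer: 0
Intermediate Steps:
f(S, Q) = 0 (f(S, Q) = 6*0 = 0)
(29*(-8 + 13))*f(-1, -2) = (29*(-8 + 13))*0 = (29*5)*0 = 145*0 = 0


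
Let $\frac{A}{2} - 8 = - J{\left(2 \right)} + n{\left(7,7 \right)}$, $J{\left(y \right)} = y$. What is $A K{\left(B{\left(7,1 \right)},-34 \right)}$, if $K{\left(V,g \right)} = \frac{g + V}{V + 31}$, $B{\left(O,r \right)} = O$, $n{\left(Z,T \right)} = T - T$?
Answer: $- \frac{162}{19} \approx -8.5263$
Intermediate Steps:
$n{\left(Z,T \right)} = 0$
$K{\left(V,g \right)} = \frac{V + g}{31 + V}$
$A = 12$ ($A = 16 + 2 \left(\left(-1\right) 2 + 0\right) = 16 + 2 \left(-2 + 0\right) = 16 + 2 \left(-2\right) = 16 - 4 = 12$)
$A K{\left(B{\left(7,1 \right)},-34 \right)} = 12 \frac{7 - 34}{31 + 7} = 12 \cdot \frac{1}{38} \left(-27\right) = 12 \left(- \frac{27}{38}\right) = - \frac{162}{19}$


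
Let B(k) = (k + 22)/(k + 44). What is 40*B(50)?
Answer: 1440/47 ≈ 30.638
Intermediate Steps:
B(k) = (22 + k)/(44 + k)
40*B(50) = 40*((22 + 50)/(44 + 50)) = 40*(72/94) = 40*((1/94)*72) = 40*(36/47) = 1440/47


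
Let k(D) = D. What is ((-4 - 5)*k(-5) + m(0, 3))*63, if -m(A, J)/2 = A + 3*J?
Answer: 1701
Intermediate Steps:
m(A, J) = -6*J - 2*A (m(A, J) = -2*(A + 3*J) = -6*J - 2*A)
((-4 - 5)*k(-5) + m(0, 3))*63 = ((-4 - 5)*(-5) + (-6*3 - 2*0))*63 = (-9*(-5) + (-18 + 0))*63 = (45 - 18)*63 = 27*63 = 1701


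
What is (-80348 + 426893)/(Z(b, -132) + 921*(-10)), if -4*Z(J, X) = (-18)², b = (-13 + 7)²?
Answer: -115515/3097 ≈ -37.299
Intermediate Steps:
b = 36 (b = (-6)² = 36)
Z(J, X) = -81 (Z(J, X) = -¼*(-18)² = -¼*324 = -81)
(-80348 + 426893)/(Z(b, -132) + 921*(-10)) = (-80348 + 426893)/(-81 + 921*(-10)) = 346545/(-81 - 9210) = 346545/(-9291) = 346545*(-1/9291) = -115515/3097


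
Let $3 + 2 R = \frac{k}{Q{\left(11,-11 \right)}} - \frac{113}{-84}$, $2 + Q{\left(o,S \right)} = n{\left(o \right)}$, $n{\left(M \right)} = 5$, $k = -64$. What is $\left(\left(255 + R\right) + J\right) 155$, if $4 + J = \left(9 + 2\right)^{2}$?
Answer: $\frac{9387575}{168} \approx 55878.0$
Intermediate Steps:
$J = 117$ ($J = -4 + \left(9 + 2\right)^{2} = -4 + 11^{2} = -4 + 121 = 117$)
$Q{\left(o,S \right)} = 3$ ($Q{\left(o,S \right)} = -2 + 5 = 3$)
$R = - \frac{1931}{168}$ ($R = - \frac{3}{2} + \frac{- \frac{64}{3} - \frac{113}{-84}}{2} = - \frac{3}{2} + \frac{\left(-64\right) \frac{1}{3} - - \frac{113}{84}}{2} = - \frac{3}{2} + \frac{- \frac{64}{3} + \frac{113}{84}}{2} = - \frac{3}{2} + \frac{1}{2} \left(- \frac{1679}{84}\right) = - \frac{3}{2} - \frac{1679}{168} = - \frac{1931}{168} \approx -11.494$)
$\left(\left(255 + R\right) + J\right) 155 = \left(\left(255 - \frac{1931}{168}\right) + 117\right) 155 = \left(\frac{40909}{168} + 117\right) 155 = \frac{60565}{168} \cdot 155 = \frac{9387575}{168}$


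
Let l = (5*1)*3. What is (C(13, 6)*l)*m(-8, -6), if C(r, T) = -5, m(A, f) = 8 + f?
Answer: -150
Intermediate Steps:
l = 15 (l = 5*3 = 15)
(C(13, 6)*l)*m(-8, -6) = (-5*15)*(8 - 6) = -75*2 = -150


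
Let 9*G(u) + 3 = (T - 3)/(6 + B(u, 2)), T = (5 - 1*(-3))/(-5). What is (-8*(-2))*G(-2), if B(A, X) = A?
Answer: -332/45 ≈ -7.3778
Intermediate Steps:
T = -8/5 (T = (5 + 3)*(-⅕) = 8*(-⅕) = -8/5 ≈ -1.6000)
G(u) = -⅓ - 23/(45*(6 + u)) (G(u) = -⅓ + ((-8/5 - 3)/(6 + u))/9 = -⅓ + (-23/(5*(6 + u)))/9 = -⅓ - 23/(45*(6 + u)))
(-8*(-2))*G(-2) = (-8*(-2))*((-113 - 15*(-2))/(45*(6 - 2))) = 16*((1/45)*(-113 + 30)/4) = 16*((1/45)*(¼)*(-83)) = 16*(-83/180) = -332/45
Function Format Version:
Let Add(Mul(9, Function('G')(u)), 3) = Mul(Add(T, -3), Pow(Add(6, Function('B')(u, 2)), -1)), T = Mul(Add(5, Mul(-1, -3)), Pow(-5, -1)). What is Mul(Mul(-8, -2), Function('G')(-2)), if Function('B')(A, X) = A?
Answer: Rational(-332, 45) ≈ -7.3778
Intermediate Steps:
T = Rational(-8, 5) (T = Mul(Add(5, 3), Rational(-1, 5)) = Mul(8, Rational(-1, 5)) = Rational(-8, 5) ≈ -1.6000)
Function('G')(u) = Add(Rational(-1, 3), Mul(Rational(-23, 45), Pow(Add(6, u), -1))) (Function('G')(u) = Add(Rational(-1, 3), Mul(Rational(1, 9), Mul(Add(Rational(-8, 5), -3), Pow(Add(6, u), -1)))) = Add(Rational(-1, 3), Mul(Rational(1, 9), Mul(Rational(-23, 5), Pow(Add(6, u), -1)))) = Add(Rational(-1, 3), Mul(Rational(-23, 45), Pow(Add(6, u), -1))))
Mul(Mul(-8, -2), Function('G')(-2)) = Mul(Mul(-8, -2), Mul(Rational(1, 45), Pow(Add(6, -2), -1), Add(-113, Mul(-15, -2)))) = Mul(16, Mul(Rational(1, 45), Pow(4, -1), Add(-113, 30))) = Mul(16, Mul(Rational(1, 45), Rational(1, 4), -83)) = Mul(16, Rational(-83, 180)) = Rational(-332, 45)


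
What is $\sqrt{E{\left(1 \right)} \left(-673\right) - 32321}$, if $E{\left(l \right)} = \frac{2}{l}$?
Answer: $i \sqrt{33667} \approx 183.49 i$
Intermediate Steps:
$\sqrt{E{\left(1 \right)} \left(-673\right) - 32321} = \sqrt{\frac{2}{1} \left(-673\right) - 32321} = \sqrt{2 \cdot 1 \left(-673\right) - 32321} = \sqrt{2 \left(-673\right) - 32321} = \sqrt{-1346 - 32321} = \sqrt{-33667} = i \sqrt{33667}$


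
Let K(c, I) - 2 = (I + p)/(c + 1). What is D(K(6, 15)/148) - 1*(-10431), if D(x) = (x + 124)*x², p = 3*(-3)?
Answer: 181228777974/17373979 ≈ 10431.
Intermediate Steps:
p = -9
K(c, I) = 2 + (-9 + I)/(1 + c) (K(c, I) = 2 + (I - 9)/(c + 1) = 2 + (-9 + I)/(1 + c))
D(x) = x²*(124 + x) (D(x) = (124 + x)*x² = x²*(124 + x))
D(K(6, 15)/148) - 1*(-10431) = (((-7 + 15 + 2*6)/(1 + 6))/148)²*(124 + ((-7 + 15 + 2*6)/(1 + 6))/148) - 1*(-10431) = (((-7 + 15 + 12)/7)*(1/148))²*(124 + ((-7 + 15 + 12)/7)*(1/148)) + 10431 = (((⅐)*20)*(1/148))²*(124 + ((⅐)*20)*(1/148)) + 10431 = ((20/7)*(1/148))²*(124 + (20/7)*(1/148)) + 10431 = (5/259)²*(124 + 5/259) + 10431 = (25/67081)*(32121/259) + 10431 = 803025/17373979 + 10431 = 181228777974/17373979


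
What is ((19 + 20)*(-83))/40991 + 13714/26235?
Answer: 477227879/1075398885 ≈ 0.44377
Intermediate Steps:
((19 + 20)*(-83))/40991 + 13714/26235 = (39*(-83))*(1/40991) + 13714*(1/26235) = -3237*1/40991 + 13714/26235 = -3237/40991 + 13714/26235 = 477227879/1075398885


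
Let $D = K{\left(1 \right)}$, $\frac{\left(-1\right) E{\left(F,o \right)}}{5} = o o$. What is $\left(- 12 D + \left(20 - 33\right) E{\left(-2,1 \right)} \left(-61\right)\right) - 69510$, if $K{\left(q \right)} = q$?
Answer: $-73487$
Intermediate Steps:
$E{\left(F,o \right)} = - 5 o^{2}$ ($E{\left(F,o \right)} = - 5 o o = - 5 o^{2}$)
$D = 1$
$\left(- 12 D + \left(20 - 33\right) E{\left(-2,1 \right)} \left(-61\right)\right) - 69510 = \left(\left(-12\right) 1 + \left(20 - 33\right) \left(- 5 \cdot 1^{2}\right) \left(-61\right)\right) - 69510 = \left(-12 + \left(20 - 33\right) \left(\left(-5\right) 1\right) \left(-61\right)\right) - 69510 = \left(-12 + \left(-13\right) \left(-5\right) \left(-61\right)\right) - 69510 = \left(-12 + 65 \left(-61\right)\right) - 69510 = \left(-12 - 3965\right) - 69510 = -3977 - 69510 = -73487$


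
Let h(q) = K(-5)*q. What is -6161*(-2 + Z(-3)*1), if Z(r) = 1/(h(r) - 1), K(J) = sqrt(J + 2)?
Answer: 18483*(-I + 2*sqrt(3))/(-I + 3*sqrt(3)) ≈ 12542.0 - 1143.3*I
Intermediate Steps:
K(J) = sqrt(2 + J)
h(q) = I*q*sqrt(3) (h(q) = sqrt(2 - 5)*q = sqrt(-3)*q = (I*sqrt(3))*q = I*q*sqrt(3))
Z(r) = 1/(-1 + I*r*sqrt(3)) (Z(r) = 1/(I*r*sqrt(3) - 1) = 1/(-1 + I*r*sqrt(3)))
-6161*(-2 + Z(-3)*1) = -6161*(-2 + 1/(-1 + I*(-3)*sqrt(3))) = -6161*(-2 + 1/(-1 - 3*I*sqrt(3))) = 12322 - 6161/(-1 - 3*I*sqrt(3))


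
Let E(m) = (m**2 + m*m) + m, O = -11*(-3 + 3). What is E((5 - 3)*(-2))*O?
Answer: 0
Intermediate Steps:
O = 0 (O = -11*0 = 0)
E(m) = m + 2*m**2 (E(m) = (m**2 + m**2) + m = 2*m**2 + m = m + 2*m**2)
E((5 - 3)*(-2))*O = (((5 - 3)*(-2))*(1 + 2*((5 - 3)*(-2))))*0 = ((2*(-2))*(1 + 2*(2*(-2))))*0 = -4*(1 + 2*(-4))*0 = -4*(1 - 8)*0 = -4*(-7)*0 = 28*0 = 0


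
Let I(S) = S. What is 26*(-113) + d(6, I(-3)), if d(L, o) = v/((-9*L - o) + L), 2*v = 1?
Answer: -264421/90 ≈ -2938.0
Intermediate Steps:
v = 1/2 (v = (1/2)*1 = 1/2 ≈ 0.50000)
d(L, o) = 1/(2*(-o - 8*L)) (d(L, o) = 1/(2*((-9*L - o) + L)) = 1/(2*((-o - 9*L) + L)) = 1/(2*(-o - 8*L)))
26*(-113) + d(6, I(-3)) = 26*(-113) - 1/(2*(-3) + 16*6) = -2938 - 1/(-6 + 96) = -2938 - 1/90 = -264421/90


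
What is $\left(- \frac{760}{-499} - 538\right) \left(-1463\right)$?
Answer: $\frac{391648026}{499} \approx 7.8487 \cdot 10^{5}$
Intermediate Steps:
$\left(- \frac{760}{-499} - 538\right) \left(-1463\right) = \left(\left(-760\right) \left(- \frac{1}{499}\right) - 538\right) \left(-1463\right) = \left(\frac{760}{499} - 538\right) \left(-1463\right) = \left(- \frac{267702}{499}\right) \left(-1463\right) = \frac{391648026}{499}$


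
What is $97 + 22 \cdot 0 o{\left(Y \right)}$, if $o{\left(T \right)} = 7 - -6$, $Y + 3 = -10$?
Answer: $97$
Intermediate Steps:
$Y = -13$ ($Y = -3 - 10 = -13$)
$o{\left(T \right)} = 13$ ($o{\left(T \right)} = 7 + 6 = 13$)
$97 + 22 \cdot 0 o{\left(Y \right)} = 97 + 22 \cdot 0 \cdot 13 = 97 + 0 \cdot 13 = 97 + 0 = 97$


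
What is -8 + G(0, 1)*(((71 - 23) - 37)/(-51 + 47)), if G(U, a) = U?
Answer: -8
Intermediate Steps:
-8 + G(0, 1)*(((71 - 23) - 37)/(-51 + 47)) = -8 + 0*(((71 - 23) - 37)/(-51 + 47)) = -8 + 0*((48 - 37)/(-4)) = -8 + 0*(11*(-1/4)) = -8 + 0*(-11/4) = -8 + 0 = -8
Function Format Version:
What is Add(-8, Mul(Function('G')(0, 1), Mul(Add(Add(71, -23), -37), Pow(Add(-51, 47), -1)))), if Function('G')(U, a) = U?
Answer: -8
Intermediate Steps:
Add(-8, Mul(Function('G')(0, 1), Mul(Add(Add(71, -23), -37), Pow(Add(-51, 47), -1)))) = Add(-8, Mul(0, Mul(Add(Add(71, -23), -37), Pow(Add(-51, 47), -1)))) = Add(-8, Mul(0, Mul(Add(48, -37), Pow(-4, -1)))) = Add(-8, Mul(0, Mul(11, Rational(-1, 4)))) = Add(-8, Mul(0, Rational(-11, 4))) = Add(-8, 0) = -8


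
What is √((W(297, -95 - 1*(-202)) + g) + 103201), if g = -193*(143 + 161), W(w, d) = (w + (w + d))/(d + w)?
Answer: √1817032117/202 ≈ 211.02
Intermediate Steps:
W(w, d) = (d + 2*w)/(d + w) (W(w, d) = (w + (d + w))/(d + w) = (d + 2*w)/(d + w))
g = -58672 (g = -193*304 = -58672)
√((W(297, -95 - 1*(-202)) + g) + 103201) = √((((-95 - 1*(-202)) + 2*297)/((-95 - 1*(-202)) + 297) - 58672) + 103201) = √((((-95 + 202) + 594)/((-95 + 202) + 297) - 58672) + 103201) = √(((107 + 594)/(107 + 297) - 58672) + 103201) = √((701/404 - 58672) + 103201) = √(-23702787/404 + 103201) = √(17990417/404) = √1817032117/202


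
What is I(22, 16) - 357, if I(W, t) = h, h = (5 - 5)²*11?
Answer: -357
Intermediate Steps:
h = 0 (h = 0²*11 = 0*11 = 0)
I(W, t) = 0
I(22, 16) - 357 = 0 - 357 = -357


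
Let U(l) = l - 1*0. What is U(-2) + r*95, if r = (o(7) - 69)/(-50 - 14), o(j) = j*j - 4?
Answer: 269/8 ≈ 33.625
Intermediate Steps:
o(j) = -4 + j² (o(j) = j² - 4 = -4 + j²)
r = 3/8 (r = ((-4 + 7²) - 69)/(-50 - 14) = ((-4 + 49) - 69)/(-64) = (45 - 69)*(-1/64) = -24*(-1/64) = 3/8 ≈ 0.37500)
U(l) = l (U(l) = l + 0 = l)
U(-2) + r*95 = -2 + (3/8)*95 = -2 + 285/8 = 269/8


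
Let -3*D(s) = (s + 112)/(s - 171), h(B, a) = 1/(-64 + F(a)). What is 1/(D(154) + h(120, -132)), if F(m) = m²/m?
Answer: 9996/52085 ≈ 0.19192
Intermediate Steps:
F(m) = m
h(B, a) = 1/(-64 + a)
D(s) = -(112 + s)/(3*(-171 + s)) (D(s) = -(s + 112)/(3*(s - 171)) = -(112 + s)/(3*(-171 + s)))
1/(D(154) + h(120, -132)) = 1/((-112 - 1*154)/(3*(-171 + 154)) + 1/(-64 - 132)) = 1/((⅓)*(-112 - 154)/(-17) + 1/(-196)) = 1/((⅓)*(-1/17)*(-266) - 1/196) = 1/(266/51 - 1/196) = 1/(52085/9996) = 9996/52085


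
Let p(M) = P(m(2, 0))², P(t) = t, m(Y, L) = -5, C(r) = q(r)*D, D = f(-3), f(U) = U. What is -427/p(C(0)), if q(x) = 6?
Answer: -427/25 ≈ -17.080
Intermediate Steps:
D = -3
C(r) = -18 (C(r) = 6*(-3) = -18)
p(M) = 25 (p(M) = (-5)² = 25)
-427/p(C(0)) = -427/25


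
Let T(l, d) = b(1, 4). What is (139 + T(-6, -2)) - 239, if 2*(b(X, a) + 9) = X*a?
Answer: -107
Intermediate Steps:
b(X, a) = -9 + X*a/2 (b(X, a) = -9 + (X*a)/2 = -9 + X*a/2)
T(l, d) = -7 (T(l, d) = -9 + (½)*1*4 = -9 + 2 = -7)
(139 + T(-6, -2)) - 239 = (139 - 7) - 239 = 132 - 239 = -107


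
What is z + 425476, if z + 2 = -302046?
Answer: 123428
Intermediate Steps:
z = -302048 (z = -2 - 302046 = -302048)
z + 425476 = -302048 + 425476 = 123428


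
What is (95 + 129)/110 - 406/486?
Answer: 16051/13365 ≈ 1.2010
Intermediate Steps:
(95 + 129)/110 - 406/486 = 224*(1/110) - 406*1/486 = 112/55 - 203/243 = 16051/13365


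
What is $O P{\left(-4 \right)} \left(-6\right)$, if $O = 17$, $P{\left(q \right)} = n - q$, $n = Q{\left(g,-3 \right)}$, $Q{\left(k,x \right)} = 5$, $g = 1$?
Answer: $-918$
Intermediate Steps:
$n = 5$
$P{\left(q \right)} = 5 - q$
$O P{\left(-4 \right)} \left(-6\right) = 17 \left(5 - -4\right) \left(-6\right) = 17 \left(5 + 4\right) \left(-6\right) = 17 \cdot 9 \left(-6\right) = 153 \left(-6\right) = -918$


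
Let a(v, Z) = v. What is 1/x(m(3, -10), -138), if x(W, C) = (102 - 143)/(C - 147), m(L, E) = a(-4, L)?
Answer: 285/41 ≈ 6.9512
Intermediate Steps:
m(L, E) = -4
x(W, C) = -41/(-147 + C)
1/x(m(3, -10), -138) = 1/(-41/(-147 - 138)) = 1/(-41/(-285)) = 1/(-41*(-1/285)) = 1/(41/285) = 285/41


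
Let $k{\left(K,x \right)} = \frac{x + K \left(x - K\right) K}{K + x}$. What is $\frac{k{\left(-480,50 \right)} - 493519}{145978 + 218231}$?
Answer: $- \frac{11144174}{5220329} \approx -2.1348$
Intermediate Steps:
$k{\left(K,x \right)} = \frac{x + K^{2} \left(x - K\right)}{K + x}$
$\frac{k{\left(-480,50 \right)} - 493519}{145978 + 218231} = \frac{\frac{50 - \left(-480\right)^{3} + 50 \left(-480\right)^{2}}{-480 + 50} - 493519}{145978 + 218231} = \frac{\frac{50 - -110592000 + 50 \cdot 230400}{-430} - 493519}{364209} = \left(- \frac{50 + 110592000 + 11520000}{430} - 493519\right) \frac{1}{364209} = \left(\left(- \frac{1}{430}\right) 122112050 - 493519\right) \frac{1}{364209} = \left(- \frac{12211205}{43} - 493519\right) \frac{1}{364209} = \left(- \frac{33432522}{43}\right) \frac{1}{364209} = - \frac{11144174}{5220329}$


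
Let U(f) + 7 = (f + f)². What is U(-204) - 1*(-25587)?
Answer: 192044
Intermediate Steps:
U(f) = -7 + 4*f² (U(f) = -7 + (f + f)² = -7 + (2*f)² = -7 + 4*f²)
U(-204) - 1*(-25587) = (-7 + 4*(-204)²) - 1*(-25587) = (-7 + 4*41616) + 25587 = (-7 + 166464) + 25587 = 166457 + 25587 = 192044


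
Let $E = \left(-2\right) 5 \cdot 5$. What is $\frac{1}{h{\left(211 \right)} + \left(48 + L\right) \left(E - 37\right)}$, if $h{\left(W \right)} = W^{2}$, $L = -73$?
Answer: $\frac{1}{46696} \approx 2.1415 \cdot 10^{-5}$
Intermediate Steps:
$E = -50$ ($E = \left(-10\right) 5 = -50$)
$\frac{1}{h{\left(211 \right)} + \left(48 + L\right) \left(E - 37\right)} = \frac{1}{211^{2} + \left(48 - 73\right) \left(-50 - 37\right)} = \frac{1}{44521 - -2175} = \frac{1}{44521 + 2175} = \frac{1}{46696}$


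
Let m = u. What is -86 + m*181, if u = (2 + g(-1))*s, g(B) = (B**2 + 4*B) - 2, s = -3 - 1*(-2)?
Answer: 457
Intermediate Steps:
s = -1 (s = -3 + 2 = -1)
g(B) = -2 + B**2 + 4*B
u = 3 (u = (2 + (-2 + (-1)**2 + 4*(-1)))*(-1) = (2 + (-2 + 1 - 4))*(-1) = (2 - 5)*(-1) = -3*(-1) = 3)
m = 3
-86 + m*181 = -86 + 3*181 = -86 + 543 = 457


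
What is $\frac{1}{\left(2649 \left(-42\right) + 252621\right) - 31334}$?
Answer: $\frac{1}{110029} \approx 9.0885 \cdot 10^{-6}$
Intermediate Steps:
$\frac{1}{\left(2649 \left(-42\right) + 252621\right) - 31334} = \frac{1}{\left(-111258 + 252621\right) - 31334} = \frac{1}{141363 - 31334} = \frac{1}{110029}$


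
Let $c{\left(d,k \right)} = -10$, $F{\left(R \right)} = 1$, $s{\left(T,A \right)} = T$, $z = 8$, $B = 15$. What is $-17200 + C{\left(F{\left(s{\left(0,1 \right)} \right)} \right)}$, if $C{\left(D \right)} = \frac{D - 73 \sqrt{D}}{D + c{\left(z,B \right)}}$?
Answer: $-17192$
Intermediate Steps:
$C{\left(D \right)} = \frac{D - 73 \sqrt{D}}{-10 + D}$ ($C{\left(D \right)} = \frac{D - 73 \sqrt{D}}{D - 10} = \frac{D - 73 \sqrt{D}}{-10 + D}$)
$-17200 + C{\left(F{\left(s{\left(0,1 \right)} \right)} \right)} = -17200 + \frac{1 - 73 \sqrt{1}}{-10 + 1} = -17200 + \frac{1 - 73}{-9} = -17200 - \frac{1 - 73}{9} = -17200 - -8 = -17200 + 8 = -17192$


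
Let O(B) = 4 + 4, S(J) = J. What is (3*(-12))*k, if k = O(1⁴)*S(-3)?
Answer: 864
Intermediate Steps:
O(B) = 8
k = -24 (k = 8*(-3) = -24)
(3*(-12))*k = (3*(-12))*(-24) = -36*(-24) = 864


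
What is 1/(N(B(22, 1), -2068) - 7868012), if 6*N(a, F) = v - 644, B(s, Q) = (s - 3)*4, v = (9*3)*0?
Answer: -3/23604358 ≈ -1.2710e-7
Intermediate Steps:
v = 0 (v = 27*0 = 0)
B(s, Q) = -12 + 4*s (B(s, Q) = (-3 + s)*4 = -12 + 4*s)
N(a, F) = -322/3 (N(a, F) = (0 - 644)/6 = (⅙)*(-644) = -322/3)
1/(N(B(22, 1), -2068) - 7868012) = 1/(-322/3 - 7868012) = 1/(-23604358/3) = -3/23604358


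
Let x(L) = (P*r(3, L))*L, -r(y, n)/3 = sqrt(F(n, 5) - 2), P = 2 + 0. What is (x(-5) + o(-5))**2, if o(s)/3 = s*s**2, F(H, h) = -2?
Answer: 137025 - 45000*I ≈ 1.3703e+5 - 45000.0*I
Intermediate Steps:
P = 2
o(s) = 3*s**3 (o(s) = 3*(s*s**2) = 3*s**3)
r(y, n) = -6*I (r(y, n) = -3*sqrt(-2 - 2) = -6*I)
x(L) = -12*I*L (x(L) = (2*(-6*I))*L = (-12*I)*L = -12*I*L)
(x(-5) + o(-5))**2 = (-12*I*(-5) + 3*(-5)**3)**2 = (60*I + 3*(-125))**2 = (60*I - 375)**2 = (-375 + 60*I)**2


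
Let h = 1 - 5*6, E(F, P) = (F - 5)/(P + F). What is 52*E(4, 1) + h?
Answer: -197/5 ≈ -39.400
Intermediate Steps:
E(F, P) = (-5 + F)/(F + P)
h = -29 (h = 1 - 30 = -29)
52*E(4, 1) + h = 52*((-5 + 4)/(4 + 1)) - 29 = 52*(-1/5) - 29 = 52*((⅕)*(-1)) - 29 = 52*(-⅕) - 29 = -52/5 - 29 = -197/5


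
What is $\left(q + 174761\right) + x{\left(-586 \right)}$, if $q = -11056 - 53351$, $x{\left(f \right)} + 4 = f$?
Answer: $109764$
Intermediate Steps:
$x{\left(f \right)} = -4 + f$
$q = -64407$ ($q = -11056 - 53351 = -64407$)
$\left(q + 174761\right) + x{\left(-586 \right)} = \left(-64407 + 174761\right) - 590 = 110354 - 590 = 109764$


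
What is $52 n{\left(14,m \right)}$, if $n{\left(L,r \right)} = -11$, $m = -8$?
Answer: $-572$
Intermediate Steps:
$52 n{\left(14,m \right)} = 52 \left(-11\right) = -572$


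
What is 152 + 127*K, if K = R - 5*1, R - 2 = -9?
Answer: -1372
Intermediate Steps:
R = -7 (R = 2 - 9 = -7)
K = -12 (K = -7 - 5*1 = -7 - 5 = -12)
152 + 127*K = 152 + 127*(-12) = 152 - 1524 = -1372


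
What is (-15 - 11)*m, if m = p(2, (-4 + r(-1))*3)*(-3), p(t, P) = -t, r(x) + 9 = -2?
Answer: -156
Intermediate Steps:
r(x) = -11 (r(x) = -9 - 2 = -11)
m = 6 (m = -1*2*(-3) = -2*(-3) = 6)
(-15 - 11)*m = (-15 - 11)*6 = -26*6 = -156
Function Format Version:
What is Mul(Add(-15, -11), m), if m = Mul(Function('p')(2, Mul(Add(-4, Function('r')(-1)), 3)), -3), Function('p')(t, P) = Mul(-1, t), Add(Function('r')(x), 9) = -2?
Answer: -156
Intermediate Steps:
Function('r')(x) = -11 (Function('r')(x) = Add(-9, -2) = -11)
m = 6 (m = Mul(Mul(-1, 2), -3) = Mul(-2, -3) = 6)
Mul(Add(-15, -11), m) = Mul(Add(-15, -11), 6) = Mul(-26, 6) = -156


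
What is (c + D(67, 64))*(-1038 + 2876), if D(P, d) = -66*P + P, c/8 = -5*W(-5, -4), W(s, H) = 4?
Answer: -8298570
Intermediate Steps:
c = -160 (c = 8*(-5*4) = 8*(-20) = -160)
D(P, d) = -65*P
(c + D(67, 64))*(-1038 + 2876) = (-160 - 65*67)*(-1038 + 2876) = (-160 - 4355)*1838 = -4515*1838 = -8298570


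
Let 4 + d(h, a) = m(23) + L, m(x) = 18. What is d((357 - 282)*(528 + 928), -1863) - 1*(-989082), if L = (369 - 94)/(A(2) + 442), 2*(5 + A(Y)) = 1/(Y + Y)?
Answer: 3458870912/3497 ≈ 9.8910e+5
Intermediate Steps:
A(Y) = -5 + 1/(4*Y) (A(Y) = -5 + 1/(2*(Y + Y)) = -5 + 1/(2*((2*Y))) = -5 + (1/(2*Y))/2 = -5 + 1/(4*Y))
L = 2200/3497 (L = (369 - 94)/((-5 + (¼)/2) + 442) = 275/((-5 + (¼)*(½)) + 442) = 275/((-5 + ⅛) + 442) = 275/(-39/8 + 442) = 275/(3497/8) = 275*(8/3497) = 2200/3497 ≈ 0.62911)
d(h, a) = 51158/3497 (d(h, a) = -4 + (18 + 2200/3497) = -4 + 65146/3497 = 51158/3497)
d((357 - 282)*(528 + 928), -1863) - 1*(-989082) = 51158/3497 - 1*(-989082) = 51158/3497 + 989082 = 3458870912/3497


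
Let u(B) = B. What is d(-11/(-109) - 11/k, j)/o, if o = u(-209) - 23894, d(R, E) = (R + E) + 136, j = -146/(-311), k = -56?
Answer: -259630433/45755785432 ≈ -0.0056743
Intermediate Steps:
j = 146/311 (j = -146*(-1/311) = 146/311 ≈ 0.46945)
d(R, E) = 136 + E + R (d(R, E) = (E + R) + 136 = 136 + E + R)
o = -24103 (o = -209 - 23894 = -24103)
d(-11/(-109) - 11/k, j)/o = (136 + 146/311 + (-11/(-109) - 11/(-56)))/(-24103) = (136 + 146/311 + (-11*(-1/109) - 11*(-1/56)))*(-1/24103) = (136 + 146/311 + (11/109 + 11/56))*(-1/24103) = (136 + 146/311 + 1815/6104)*(-1/24103) = (259630433/1898344)*(-1/24103) = -259630433/45755785432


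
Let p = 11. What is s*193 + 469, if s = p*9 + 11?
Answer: 21699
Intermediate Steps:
s = 110 (s = 11*9 + 11 = 99 + 11 = 110)
s*193 + 469 = 110*193 + 469 = 21230 + 469 = 21699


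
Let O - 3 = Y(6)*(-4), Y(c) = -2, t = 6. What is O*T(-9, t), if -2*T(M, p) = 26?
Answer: -143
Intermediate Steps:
T(M, p) = -13 (T(M, p) = -½*26 = -13)
O = 11 (O = 3 - 2*(-4) = 3 + 8 = 11)
O*T(-9, t) = 11*(-13) = -143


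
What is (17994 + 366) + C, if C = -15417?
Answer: 2943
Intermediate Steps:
(17994 + 366) + C = (17994 + 366) - 15417 = 18360 - 15417 = 2943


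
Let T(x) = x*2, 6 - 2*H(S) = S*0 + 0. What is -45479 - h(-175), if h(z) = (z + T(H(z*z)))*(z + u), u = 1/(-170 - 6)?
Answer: -13209673/176 ≈ -75055.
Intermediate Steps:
H(S) = 3 (H(S) = 3 - (S*0 + 0)/2 = 3 - (0 + 0)/2 = 3 - ½*0 = 3 + 0 = 3)
u = -1/176 (u = 1/(-176) = -1/176 ≈ -0.0056818)
T(x) = 2*x
h(z) = (6 + z)*(-1/176 + z) (h(z) = (z + 2*3)*(z - 1/176) = (z + 6)*(-1/176 + z) = (6 + z)*(-1/176 + z))
-45479 - h(-175) = -45479 - (-3/88 + (-175)² + (1055/176)*(-175)) = -45479 - (-3/88 + 30625 - 184625/176) = -45479 - 1*5205369/176 = -45479 - 5205369/176 = -13209673/176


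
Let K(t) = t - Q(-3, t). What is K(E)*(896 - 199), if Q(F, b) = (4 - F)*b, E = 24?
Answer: -100368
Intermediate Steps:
Q(F, b) = b*(4 - F)
K(t) = -6*t (K(t) = t - t*(4 - 1*(-3)) = t - t*(4 + 3) = t - t*7 = t - 7*t = -6*t)
K(E)*(896 - 199) = (-6*24)*(896 - 199) = -144*697 = -100368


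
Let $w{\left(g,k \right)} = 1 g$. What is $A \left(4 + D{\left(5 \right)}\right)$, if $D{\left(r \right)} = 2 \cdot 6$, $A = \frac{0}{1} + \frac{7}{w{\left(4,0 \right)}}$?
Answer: $28$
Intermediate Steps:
$w{\left(g,k \right)} = g$
$A = \frac{7}{4}$ ($A = \frac{0}{1} + \frac{7}{4} = 0 \cdot 1 + 7 \cdot \frac{1}{4} = 0 + \frac{7}{4} = \frac{7}{4} \approx 1.75$)
$D{\left(r \right)} = 12$
$A \left(4 + D{\left(5 \right)}\right) = \frac{7 \left(4 + 12\right)}{4} = \frac{7}{4} \cdot 16 = 28$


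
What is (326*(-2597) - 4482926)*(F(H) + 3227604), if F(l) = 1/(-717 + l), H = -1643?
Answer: -10148985560032893/590 ≈ -1.7202e+13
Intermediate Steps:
(326*(-2597) - 4482926)*(F(H) + 3227604) = (326*(-2597) - 4482926)*(1/(-717 - 1643) + 3227604) = (-846622 - 4482926)*(1/(-2360) + 3227604) = -5329548*(-1/2360 + 3227604) = -5329548*7617145439/2360 = -10148985560032893/590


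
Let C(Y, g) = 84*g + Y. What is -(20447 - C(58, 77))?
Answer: -13921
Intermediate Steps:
C(Y, g) = Y + 84*g
-(20447 - C(58, 77)) = -(20447 - (58 + 84*77)) = -(20447 - (58 + 6468)) = -(20447 - 1*6526) = -(20447 - 6526) = -1*13921 = -13921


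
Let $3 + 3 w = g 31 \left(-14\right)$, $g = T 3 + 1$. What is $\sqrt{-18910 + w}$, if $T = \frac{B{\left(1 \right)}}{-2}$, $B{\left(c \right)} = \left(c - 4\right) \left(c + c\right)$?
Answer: $\frac{i \sqrt{183219}}{3} \approx 142.68 i$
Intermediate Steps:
$B{\left(c \right)} = 2 c \left(-4 + c\right)$ ($B{\left(c \right)} = \left(-4 + c\right) 2 c = 2 c \left(-4 + c\right)$)
$T = 3$ ($T = \frac{2 \cdot 1 \left(-4 + 1\right)}{-2} = 2 \cdot 1 \left(-3\right) \left(- \frac{1}{2}\right) = \left(-6\right) \left(- \frac{1}{2}\right) = 3$)
$g = 10$ ($g = 3 \cdot 3 + 1 = 9 + 1 = 10$)
$w = - \frac{4343}{3}$ ($w = -1 + \frac{10 \cdot 31 \left(-14\right)}{3} = -1 + \frac{310 \left(-14\right)}{3} = -1 + \frac{1}{3} \left(-4340\right) = -1 - \frac{4340}{3} = - \frac{4343}{3} \approx -1447.7$)
$\sqrt{-18910 + w} = \sqrt{-18910 - \frac{4343}{3}} = \sqrt{- \frac{61073}{3}} = \frac{i \sqrt{183219}}{3}$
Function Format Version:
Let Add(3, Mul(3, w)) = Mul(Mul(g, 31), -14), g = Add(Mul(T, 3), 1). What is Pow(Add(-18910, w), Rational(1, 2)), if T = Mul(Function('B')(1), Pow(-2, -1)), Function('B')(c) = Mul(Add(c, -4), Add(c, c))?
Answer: Mul(Rational(1, 3), I, Pow(183219, Rational(1, 2))) ≈ Mul(142.68, I)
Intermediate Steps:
Function('B')(c) = Mul(2, c, Add(-4, c)) (Function('B')(c) = Mul(Add(-4, c), Mul(2, c)) = Mul(2, c, Add(-4, c)))
T = 3 (T = Mul(Mul(2, 1, Add(-4, 1)), Pow(-2, -1)) = Mul(Mul(2, 1, -3), Rational(-1, 2)) = Mul(-6, Rational(-1, 2)) = 3)
g = 10 (g = Add(Mul(3, 3), 1) = Add(9, 1) = 10)
w = Rational(-4343, 3) (w = Add(-1, Mul(Rational(1, 3), Mul(Mul(10, 31), -14))) = Add(-1, Mul(Rational(1, 3), Mul(310, -14))) = Add(-1, Mul(Rational(1, 3), -4340)) = Add(-1, Rational(-4340, 3)) = Rational(-4343, 3) ≈ -1447.7)
Pow(Add(-18910, w), Rational(1, 2)) = Pow(Add(-18910, Rational(-4343, 3)), Rational(1, 2)) = Pow(Rational(-61073, 3), Rational(1, 2)) = Mul(Rational(1, 3), I, Pow(183219, Rational(1, 2)))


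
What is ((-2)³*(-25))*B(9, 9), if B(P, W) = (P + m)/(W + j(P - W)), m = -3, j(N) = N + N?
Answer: 400/3 ≈ 133.33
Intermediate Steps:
j(N) = 2*N
B(P, W) = (-3 + P)/(-W + 2*P) (B(P, W) = (P - 3)/(W + 2*(P - W)) = (-3 + P)/(W + (-2*W + 2*P)) = (-3 + P)/(-W + 2*P))
((-2)³*(-25))*B(9, 9) = ((-2)³*(-25))*((-3 + 9)/(-1*9 + 2*9)) = (-8*(-25))*(6/(-9 + 18)) = 200*(6/9) = 200*((⅑)*6) = 200*(⅔) = 400/3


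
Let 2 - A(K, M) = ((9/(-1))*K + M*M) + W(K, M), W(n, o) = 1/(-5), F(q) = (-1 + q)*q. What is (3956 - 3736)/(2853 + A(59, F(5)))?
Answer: 1100/14931 ≈ 0.073672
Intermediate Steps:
F(q) = q*(-1 + q)
W(n, o) = -1/5
A(K, M) = 11/5 - M**2 + 9*K (A(K, M) = 2 - (((9/(-1))*K + M*M) - 1/5) = 2 - (((9*(-1))*K + M**2) - 1/5) = 2 - ((-9*K + M**2) - 1/5) = 2 - ((M**2 - 9*K) - 1/5) = 2 - (-1/5 + M**2 - 9*K) = 2 + (1/5 - M**2 + 9*K) = 11/5 - M**2 + 9*K)
(3956 - 3736)/(2853 + A(59, F(5))) = (3956 - 3736)/(2853 + (11/5 - (5*(-1 + 5))**2 + 9*59)) = 220/(2853 + (11/5 - (5*4)**2 + 531)) = 220/(2853 + (11/5 - 1*20**2 + 531)) = 220/(2853 + (11/5 - 1*400 + 531)) = 220/(2853 + (11/5 - 400 + 531)) = 220/(2853 + 666/5) = 220/(14931/5) = 220*(5/14931) = 1100/14931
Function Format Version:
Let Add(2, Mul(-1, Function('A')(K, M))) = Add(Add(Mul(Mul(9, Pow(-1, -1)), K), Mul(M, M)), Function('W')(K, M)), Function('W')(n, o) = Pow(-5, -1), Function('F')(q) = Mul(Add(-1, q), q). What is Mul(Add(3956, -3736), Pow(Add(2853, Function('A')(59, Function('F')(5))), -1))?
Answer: Rational(1100, 14931) ≈ 0.073672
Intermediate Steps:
Function('F')(q) = Mul(q, Add(-1, q))
Function('W')(n, o) = Rational(-1, 5)
Function('A')(K, M) = Add(Rational(11, 5), Mul(-1, Pow(M, 2)), Mul(9, K)) (Function('A')(K, M) = Add(2, Mul(-1, Add(Add(Mul(Mul(9, Pow(-1, -1)), K), Mul(M, M)), Rational(-1, 5)))) = Add(2, Mul(-1, Add(Add(Mul(Mul(9, -1), K), Pow(M, 2)), Rational(-1, 5)))) = Add(2, Mul(-1, Add(Add(Mul(-9, K), Pow(M, 2)), Rational(-1, 5)))) = Add(2, Mul(-1, Add(Add(Pow(M, 2), Mul(-9, K)), Rational(-1, 5)))) = Add(2, Mul(-1, Add(Rational(-1, 5), Pow(M, 2), Mul(-9, K)))) = Add(2, Add(Rational(1, 5), Mul(-1, Pow(M, 2)), Mul(9, K))) = Add(Rational(11, 5), Mul(-1, Pow(M, 2)), Mul(9, K)))
Mul(Add(3956, -3736), Pow(Add(2853, Function('A')(59, Function('F')(5))), -1)) = Mul(Add(3956, -3736), Pow(Add(2853, Add(Rational(11, 5), Mul(-1, Pow(Mul(5, Add(-1, 5)), 2)), Mul(9, 59))), -1)) = Mul(220, Pow(Add(2853, Add(Rational(11, 5), Mul(-1, Pow(Mul(5, 4), 2)), 531)), -1)) = Mul(220, Pow(Add(2853, Add(Rational(11, 5), Mul(-1, Pow(20, 2)), 531)), -1)) = Mul(220, Pow(Add(2853, Add(Rational(11, 5), Mul(-1, 400), 531)), -1)) = Mul(220, Pow(Add(2853, Add(Rational(11, 5), -400, 531)), -1)) = Mul(220, Pow(Add(2853, Rational(666, 5)), -1)) = Mul(220, Pow(Rational(14931, 5), -1)) = Mul(220, Rational(5, 14931)) = Rational(1100, 14931)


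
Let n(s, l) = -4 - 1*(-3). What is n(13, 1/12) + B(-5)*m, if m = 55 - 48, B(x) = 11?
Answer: 76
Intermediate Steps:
n(s, l) = -1 (n(s, l) = -4 + 3 = -1)
m = 7
n(13, 1/12) + B(-5)*m = -1 + 11*7 = -1 + 77 = 76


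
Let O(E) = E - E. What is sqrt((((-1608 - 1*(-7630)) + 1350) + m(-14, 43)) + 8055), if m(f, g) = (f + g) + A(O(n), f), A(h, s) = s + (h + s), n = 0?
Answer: 2*sqrt(3857) ≈ 124.21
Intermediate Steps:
O(E) = 0
A(h, s) = h + 2*s
m(f, g) = g + 3*f (m(f, g) = (f + g) + (0 + 2*f) = (f + g) + 2*f = g + 3*f)
sqrt((((-1608 - 1*(-7630)) + 1350) + m(-14, 43)) + 8055) = sqrt((((-1608 - 1*(-7630)) + 1350) + (43 + 3*(-14))) + 8055) = sqrt((((-1608 + 7630) + 1350) + (43 - 42)) + 8055) = sqrt(((6022 + 1350) + 1) + 8055) = sqrt((7372 + 1) + 8055) = sqrt(7373 + 8055) = sqrt(15428) = 2*sqrt(3857)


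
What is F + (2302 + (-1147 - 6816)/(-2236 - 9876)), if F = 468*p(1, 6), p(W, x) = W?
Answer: 33558203/12112 ≈ 2770.7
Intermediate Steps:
F = 468 (F = 468*1 = 468)
F + (2302 + (-1147 - 6816)/(-2236 - 9876)) = 468 + (2302 + (-1147 - 6816)/(-2236 - 9876)) = 468 + (2302 - 7963/(-12112)) = 468 + (2302 - 7963*(-1/12112)) = 468 + (2302 + 7963/12112) = 468 + 27889787/12112 = 33558203/12112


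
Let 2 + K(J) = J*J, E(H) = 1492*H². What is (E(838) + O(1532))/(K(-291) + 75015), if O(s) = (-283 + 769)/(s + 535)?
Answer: 360949202617/55014583 ≈ 6561.0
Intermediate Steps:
K(J) = -2 + J² (K(J) = -2 + J*J = -2 + J²)
O(s) = 486/(535 + s)
(E(838) + O(1532))/(K(-291) + 75015) = (1492*838² + 486/(535 + 1532))/((-2 + (-291)²) + 75015) = (1492*702244 + 486/2067)/((-2 + 84681) + 75015) = (1047748048 + 486*(1/2067))/(84679 + 75015) = (1047748048 + 162/689)/159694 = (721898405234/689)*(1/159694) = 360949202617/55014583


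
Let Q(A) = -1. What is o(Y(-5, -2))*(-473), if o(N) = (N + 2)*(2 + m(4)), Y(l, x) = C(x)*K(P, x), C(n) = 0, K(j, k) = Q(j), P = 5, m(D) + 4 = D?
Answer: -1892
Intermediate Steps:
m(D) = -4 + D
K(j, k) = -1
Y(l, x) = 0 (Y(l, x) = 0*(-1) = 0)
o(N) = 4 + 2*N (o(N) = (N + 2)*(2 + (-4 + 4)) = (2 + N)*(2 + 0) = (2 + N)*2 = 4 + 2*N)
o(Y(-5, -2))*(-473) = (4 + 2*0)*(-473) = (4 + 0)*(-473) = 4*(-473) = -1892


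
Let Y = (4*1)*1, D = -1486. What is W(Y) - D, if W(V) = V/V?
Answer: 1487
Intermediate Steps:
Y = 4 (Y = 4*1 = 4)
W(V) = 1
W(Y) - D = 1 - 1*(-1486) = 1 + 1486 = 1487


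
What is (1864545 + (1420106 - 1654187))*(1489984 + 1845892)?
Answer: 5439025726464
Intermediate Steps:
(1864545 + (1420106 - 1654187))*(1489984 + 1845892) = (1864545 - 234081)*3335876 = 1630464*3335876 = 5439025726464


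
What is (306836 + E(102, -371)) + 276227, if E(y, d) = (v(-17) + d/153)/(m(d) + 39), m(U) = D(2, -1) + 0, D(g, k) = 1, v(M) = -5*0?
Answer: 3568345189/6120 ≈ 5.8306e+5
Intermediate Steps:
v(M) = 0
m(U) = 1 (m(U) = 1 + 0 = 1)
E(y, d) = d/6120 (E(y, d) = (0 + d/153)/(1 + 39) = (0 + d*(1/153))/40 = (0 + d/153)*(1/40) = (d/153)*(1/40) = d/6120)
(306836 + E(102, -371)) + 276227 = (306836 + (1/6120)*(-371)) + 276227 = (306836 - 371/6120) + 276227 = 1877835949/6120 + 276227 = 3568345189/6120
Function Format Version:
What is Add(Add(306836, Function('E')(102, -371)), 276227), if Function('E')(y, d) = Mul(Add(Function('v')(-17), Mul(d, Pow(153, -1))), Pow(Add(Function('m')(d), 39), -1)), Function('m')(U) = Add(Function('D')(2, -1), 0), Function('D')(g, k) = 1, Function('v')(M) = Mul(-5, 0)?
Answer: Rational(3568345189, 6120) ≈ 5.8306e+5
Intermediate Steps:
Function('v')(M) = 0
Function('m')(U) = 1 (Function('m')(U) = Add(1, 0) = 1)
Function('E')(y, d) = Mul(Rational(1, 6120), d) (Function('E')(y, d) = Mul(Add(0, Mul(d, Pow(153, -1))), Pow(Add(1, 39), -1)) = Mul(Add(0, Mul(d, Rational(1, 153))), Pow(40, -1)) = Mul(Add(0, Mul(Rational(1, 153), d)), Rational(1, 40)) = Mul(Mul(Rational(1, 153), d), Rational(1, 40)) = Mul(Rational(1, 6120), d))
Add(Add(306836, Function('E')(102, -371)), 276227) = Add(Add(306836, Mul(Rational(1, 6120), -371)), 276227) = Add(Add(306836, Rational(-371, 6120)), 276227) = Add(Rational(1877835949, 6120), 276227) = Rational(3568345189, 6120)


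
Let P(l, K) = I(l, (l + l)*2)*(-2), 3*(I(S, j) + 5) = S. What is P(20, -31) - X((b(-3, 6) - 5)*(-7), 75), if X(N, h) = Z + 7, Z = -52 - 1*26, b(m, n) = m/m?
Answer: 203/3 ≈ 67.667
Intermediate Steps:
b(m, n) = 1
Z = -78 (Z = -52 - 26 = -78)
I(S, j) = -5 + S/3
P(l, K) = 10 - 2*l/3 (P(l, K) = (-5 + l/3)*(-2) = 10 - 2*l/3)
X(N, h) = -71 (X(N, h) = -78 + 7 = -71)
P(20, -31) - X((b(-3, 6) - 5)*(-7), 75) = (10 - ⅔*20) - 1*(-71) = (10 - 40/3) + 71 = -10/3 + 71 = 203/3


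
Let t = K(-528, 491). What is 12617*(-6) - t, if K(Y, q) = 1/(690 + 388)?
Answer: -81606757/1078 ≈ -75702.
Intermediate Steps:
K(Y, q) = 1/1078
t = 1/1078 ≈ 0.00092764
12617*(-6) - t = 12617*(-6) - 1*1/1078 = -75702 - 1/1078 = -81606757/1078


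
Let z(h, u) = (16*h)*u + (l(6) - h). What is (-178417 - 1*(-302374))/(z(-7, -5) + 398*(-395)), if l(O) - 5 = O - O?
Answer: -123957/156638 ≈ -0.79136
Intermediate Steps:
l(O) = 5 (l(O) = 5 + (O - O) = 5 + 0 = 5)
z(h, u) = 5 - h + 16*h*u (z(h, u) = (16*h)*u + (5 - h) = 16*h*u + (5 - h) = 5 - h + 16*h*u)
(-178417 - 1*(-302374))/(z(-7, -5) + 398*(-395)) = (-178417 - 1*(-302374))/((5 - 1*(-7) + 16*(-7)*(-5)) + 398*(-395)) = (-178417 + 302374)/((5 + 7 + 560) - 157210) = 123957/(572 - 157210) = 123957/(-156638) = 123957*(-1/156638) = -123957/156638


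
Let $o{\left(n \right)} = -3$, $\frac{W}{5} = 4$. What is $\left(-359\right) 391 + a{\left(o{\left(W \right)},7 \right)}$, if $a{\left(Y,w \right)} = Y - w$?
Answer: $-140379$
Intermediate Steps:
$W = 20$ ($W = 5 \cdot 4 = 20$)
$\left(-359\right) 391 + a{\left(o{\left(W \right)},7 \right)} = \left(-359\right) 391 - 10 = -140369 - 10 = -140379$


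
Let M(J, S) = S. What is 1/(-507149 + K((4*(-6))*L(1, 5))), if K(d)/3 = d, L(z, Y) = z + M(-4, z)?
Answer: -1/507293 ≈ -1.9712e-6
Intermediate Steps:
L(z, Y) = 2*z (L(z, Y) = z + z = 2*z)
K(d) = 3*d
1/(-507149 + K((4*(-6))*L(1, 5))) = 1/(-507149 + 3*((4*(-6))*(2*1))) = 1/(-507149 + 3*(-24*2)) = 1/(-507149 + 3*(-48)) = 1/(-507149 - 144) = 1/(-507293) = -1/507293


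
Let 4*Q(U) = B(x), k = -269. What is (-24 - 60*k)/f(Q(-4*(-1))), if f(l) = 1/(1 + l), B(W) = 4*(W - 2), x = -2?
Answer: -48348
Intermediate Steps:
B(W) = -8 + 4*W (B(W) = 4*(-2 + W) = -8 + 4*W)
Q(U) = -4 (Q(U) = (-8 + 4*(-2))/4 = (-8 - 8)/4 = (¼)*(-16) = -4)
(-24 - 60*k)/f(Q(-4*(-1))) = (-24 - 60*(-269))/(1/(1 - 4)) = (-24 + 16140)/(1/(-3)) = 16116/(-⅓) = 16116*(-3) = -48348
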